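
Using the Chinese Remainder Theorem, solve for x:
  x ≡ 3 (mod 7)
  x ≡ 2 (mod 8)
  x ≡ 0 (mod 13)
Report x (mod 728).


Moduli 7, 8, 13 are pairwise coprime; by CRT there is a unique solution modulo M = 7 · 8 · 13 = 728.
Solve pairwise, accumulating the modulus:
  Start with x ≡ 3 (mod 7).
  Combine with x ≡ 2 (mod 8): since gcd(7, 8) = 1, we get a unique residue mod 56.
    Write x = 3 + 7·t and substitute into x ≡ 2 (mod 8): 7·t ≡ 2 − 3 = -1 (mod 8).
    Reduce coefficients mod 8: 7·t ≡ 7 (mod 8).
    The inverse of 7 mod 8 is 7 (since 7·7 = 49 = 6·8 + 1), so t ≡ 7·7 = 49 ≡ 1 (mod 8).
    Then x = 3 + 7·1 = 10, valid modulo lcm(7, 8) = 56: x ≡ 10 (mod 56).
  Combine with x ≡ 0 (mod 13): since gcd(56, 13) = 1, we get a unique residue mod 728.
    Write x = 10 + 56·t and substitute into x ≡ 0 (mod 13): 56·t ≡ 0 − 10 = -10 (mod 13).
    Reduce coefficients mod 13: 4·t ≡ 3 (mod 13).
    The inverse of 4 mod 13 is 10 (since 4·10 = 40 = 3·13 + 1), so t ≡ 10·3 = 30 ≡ 4 (mod 13).
    Then x = 10 + 56·4 = 234, valid modulo lcm(56, 13) = 728: x ≡ 234 (mod 728).
Verify: 234 mod 7 = 3 ✓, 234 mod 8 = 2 ✓, 234 mod 13 = 0 ✓.

x ≡ 234 (mod 728).


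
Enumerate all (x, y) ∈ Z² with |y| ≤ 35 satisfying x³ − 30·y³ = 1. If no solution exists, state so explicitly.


The equation is x³ - 30y³ = 1. For fixed y, x³ = 30·y³ + 1, so a solution requires the RHS to be a perfect cube.
Strategy: iterate y from -35 to 35, compute RHS = 30·y³ + 1, and check whether it is a (positive or negative) perfect cube.
Check small values of y:
  y = 0: RHS = 1 = (1)³ ⇒ x = 1 works.
  y = 1: RHS = 31 is not a perfect cube.
  y = -1: RHS = -29 is not a perfect cube.
  y = 2: RHS = 241 is not a perfect cube.
  y = -2: RHS = -239 is not a perfect cube.
  y = 3: RHS = 811 is not a perfect cube.
  y = -3: RHS = -809 is not a perfect cube.
Continuing the search up to |y| = 35 finds no further solutions beyond those listed.
Collected solutions: (1, 0).

Solutions (with |y| ≤ 35): (1, 0).


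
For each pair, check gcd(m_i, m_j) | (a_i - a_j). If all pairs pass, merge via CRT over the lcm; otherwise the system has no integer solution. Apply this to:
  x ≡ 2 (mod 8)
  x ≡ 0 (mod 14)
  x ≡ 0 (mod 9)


Moduli 8, 14, 9 are not pairwise coprime, so CRT works modulo lcm(m_i) when all pairwise compatibility conditions hold.
Pairwise compatibility: gcd(m_i, m_j) must divide a_i - a_j for every pair.
Merge one congruence at a time:
  Start: x ≡ 2 (mod 8).
  Combine with x ≡ 0 (mod 14): gcd(8, 14) = 2; 0 - 2 = -2, which IS divisible by 2, so compatible.
    Write x = 2 + 8·t and substitute into x ≡ 0 (mod 14): 8·t ≡ 0 − 2 = -2 (mod 14).
    Divide the congruence (and modulus) by g = 2: 4·t ≡ -1 (mod 7).
    Reduce coefficients mod 7: 4·t ≡ 6 (mod 7).
    The inverse of 4 mod 7 is 2 (since 4·2 = 8 = 1·7 + 1), so t ≡ 2·6 = 12 ≡ 5 (mod 7).
    Then x = 2 + 8·5 = 42, valid modulo lcm(8, 14) = 56: x ≡ 42 (mod 56).
  Combine with x ≡ 0 (mod 9): gcd(56, 9) = 1; 0 - 42 = -42, which IS divisible by 1, so compatible.
    Write x = 42 + 56·t and substitute into x ≡ 0 (mod 9): 56·t ≡ 0 − 42 = -42 (mod 9).
    Reduce coefficients mod 9: 2·t ≡ 3 (mod 9).
    The inverse of 2 mod 9 is 5 (since 2·5 = 10 = 1·9 + 1), so t ≡ 5·3 = 15 ≡ 6 (mod 9).
    Then x = 42 + 56·6 = 378, valid modulo lcm(56, 9) = 504: x ≡ 378 (mod 504).
Verify: 378 mod 8 = 2, 378 mod 14 = 0, 378 mod 9 = 0.

x ≡ 378 (mod 504).


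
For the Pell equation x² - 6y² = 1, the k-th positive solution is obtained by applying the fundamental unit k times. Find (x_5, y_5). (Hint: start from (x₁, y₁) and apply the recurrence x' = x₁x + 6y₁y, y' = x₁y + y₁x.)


Step 1: Find the fundamental solution (x₁, y₁) of x² - 6y² = 1.
  Expand √6 as a continued fraction. a₀ = ⌊√6⌋ = 2; iterate m_{k+1} = d_k·a_k − m_k, d_{k+1} = (6 − m_{k+1}²)/d_k, a_{k+1} = ⌊(a₀ + m_{k+1})/d_{k+1}⌋ (starting m₀ = 0, d₀ = 1), with convergents p_k = a_k·p_{k-1} + p_{k-2}, q_k = a_k·q_{k-1} + q_{k-2} (p₋₁ = 1, q₋₁ = 0):
  k = 0: a₀ = 2; p₀/q₀ = 2/1; p₀² − 6·q₀² = 4 − 6 = -2.
  k = 1: m = 2, d = 2, a = ⌊(2 + 2)/2⌋ = 2; p/q = (2·2 + 1)/(2·1 + 0) = 5/2; p² − 6·q² = 25 − 24 = 1.
  The first convergent with p² − 6·q² = 1 gives the fundamental solution (x₁, y₁) = (5, 2).
Step 2: Apply the recurrence (x_{n+1}, y_{n+1}) = (x₁x_n + 6y₁y_n, x₁y_n + y₁x_n) repeatedly.
  From (x_1, y_1) = (5, 2): x_2 = 5·5 + 6·2·2 = 49; y_2 = 5·2 + 2·5 = 20.
  From (x_2, y_2) = (49, 20): x_3 = 5·49 + 6·2·20 = 485; y_3 = 5·20 + 2·49 = 198.
  From (x_3, y_3) = (485, 198): x_4 = 5·485 + 6·2·198 = 4801; y_4 = 5·198 + 2·485 = 1960.
  From (x_4, y_4) = (4801, 1960): x_5 = 5·4801 + 6·2·1960 = 47525; y_5 = 5·1960 + 2·4801 = 19402.
Step 3: Verify x_5² - 6·y_5² = 2258625625 - 2258625624 = 1 (should be 1). ✓

(x_1, y_1) = (5, 2); (x_5, y_5) = (47525, 19402).


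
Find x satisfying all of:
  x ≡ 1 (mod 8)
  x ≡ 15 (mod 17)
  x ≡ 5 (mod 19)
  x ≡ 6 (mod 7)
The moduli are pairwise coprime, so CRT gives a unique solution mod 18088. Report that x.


Product of moduli M = 8 · 17 · 19 · 7 = 18088.
Merge one congruence at a time:
  Start: x ≡ 1 (mod 8).
  Combine with x ≡ 15 (mod 17); new modulus lcm = 136.
    Write x = 1 + 8·t and substitute into x ≡ 15 (mod 17): 8·t ≡ 15 − 1 = 14 (mod 17).
    The inverse of 8 mod 17 is 15 (since 8·15 = 120 = 7·17 + 1), so t ≡ 15·14 = 210 ≡ 6 (mod 17).
    Then x = 1 + 8·6 = 49, valid modulo lcm(8, 17) = 136: x ≡ 49 (mod 136).
  Combine with x ≡ 5 (mod 19); new modulus lcm = 2584.
    Write x = 49 + 136·t and substitute into x ≡ 5 (mod 19): 136·t ≡ 5 − 49 = -44 (mod 19).
    Reduce coefficients mod 19: 3·t ≡ 13 (mod 19).
    The inverse of 3 mod 19 is 13 (since 3·13 = 39 = 2·19 + 1), so t ≡ 13·13 = 169 ≡ 17 (mod 19).
    Then x = 49 + 136·17 = 2361, valid modulo lcm(136, 19) = 2584: x ≡ 2361 (mod 2584).
  Combine with x ≡ 6 (mod 7); new modulus lcm = 18088.
    Write x = 2361 + 2584·t and substitute into x ≡ 6 (mod 7): 2584·t ≡ 6 − 2361 = -2355 (mod 7).
    Reduce coefficients mod 7: 1·t ≡ 4 (mod 7).
    So t ≡ 4 (mod 7).
    Then x = 2361 + 2584·4 = 12697, valid modulo lcm(2584, 7) = 18088: x ≡ 12697 (mod 18088).
Verify against each original: 12697 mod 8 = 1, 12697 mod 17 = 15, 12697 mod 19 = 5, 12697 mod 7 = 6.

x ≡ 12697 (mod 18088).


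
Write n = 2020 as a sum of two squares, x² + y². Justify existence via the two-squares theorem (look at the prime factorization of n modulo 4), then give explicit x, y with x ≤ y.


Step 1: Factor n = 2020 = 2^2 · 5 · 101.
Step 2: Check the mod-4 condition on each prime factor: 2 = 2 (special); 5 ≡ 1 (mod 4), exponent 1; 101 ≡ 1 (mod 4), exponent 1.
All primes ≡ 3 (mod 4) appear to even exponent (or don't appear), so by the two-squares theorem n IS expressible as a sum of two squares.
Step 3: Build a representation. Group n = k² · m with k = 2 and m = 5 · 101 = 505 (a product of primes ≡ 1 (mod 4)); a representation of m scales to one of n via (k·x)² + (k·y)² = k²(x² + y²). Each prime p ≡ 1 (mod 4) is itself a sum of two squares; find a² by testing p − a² for a perfect square:
  5: 5 − 1² = 4 = 2² ⇒ 5 = 1² + 2².
  101: 101 − 1² = 100 = 10² ⇒ 101 = 1² + 10².
  Combine using the Brahmagupta–Fibonacci identity (a² + b²)(c² + d²) = (ac − bd)² + (ad + bc)² = (ac + bd)² + (ad − bc)²:
  5 · 101 = 505: from (1² + 2²)(1² + 10²), take (1·1 − 2·10, 1·10 + 2·1) = (1 − 20, 10 + 2) = (-19, 12); dropping signs (only squares matter) gives (19, 12); check 19² + 12² = 361 + 144 = 505 ✓.
  Scale by k = 2: (2·19, 2·12) = (38, 24).
Step 4: Order so x ≤ y and verify: 24² + 38² = 576 + 1444 = 2020 = n. ✓

n = 2020 = 24² + 38² (one valid representation with x ≤ y).


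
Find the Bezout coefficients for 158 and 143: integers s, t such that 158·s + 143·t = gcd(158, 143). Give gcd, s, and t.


Euclidean algorithm on (158, 143) — divide until remainder is 0:
  158 = 1 · 143 + 15
  143 = 9 · 15 + 8
  15 = 1 · 8 + 7
  8 = 1 · 7 + 1
  7 = 7 · 1 + 0
gcd(158, 143) = 1.
Track Bezout coefficients alongside the remainders: start with r₀ = 158 = a·1 + b·0 (s = 1, t = 0) and r₁ = 143 = a·0 + b·1 (s = 0, t = 1); each new remainder r_{k+1} = r_{k-1} − q_k·r_k inherits s_{k+1} = s_{k-1} − q_k·s_k, t_{k+1} = t_{k-1} − q_k·t_k, so r_k = a·s_k + b·t_k at every step:
  q = 1: r = 15, s = 1 − 1·0 = 1, t = 0 − 1·1 = -1  (check: 158·1 + 143·(-1) = 15)
  q = 9: r = 8, s = 0 − 9·1 = -9, t = 1 − 9·(-1) = 10  (check: 158·(-9) + 143·10 = 8)
  q = 1: r = 7, s = 1 − 1·(-9) = 10, t = -1 − 1·10 = -11  (check: 158·10 + 143·(-11) = 7)
  q = 1: r = 1, s = -9 − 1·10 = -19, t = 10 − 1·(-11) = 21  (check: 158·(-19) + 143·21 = 1)
The row with r = 1 (the gcd) gives the Bezout coefficients s = -19, t = 21.
Result: 158 · (-19) + 143 · (21) = 1.

gcd(158, 143) = 1; s = -19, t = 21 (check: 158·(-19) + 143·21 = 1).


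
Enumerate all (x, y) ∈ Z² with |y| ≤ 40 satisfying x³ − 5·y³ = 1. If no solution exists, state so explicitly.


The equation is x³ - 5y³ = 1. For fixed y, x³ = 5·y³ + 1, so a solution requires the RHS to be a perfect cube.
Strategy: iterate y from -40 to 40, compute RHS = 5·y³ + 1, and check whether it is a (positive or negative) perfect cube.
Check small values of y:
  y = 0: RHS = 1 = (1)³ ⇒ x = 1 works.
  y = 1: RHS = 6 is not a perfect cube.
  y = -1: RHS = -4 is not a perfect cube.
  y = 2: RHS = 41 is not a perfect cube.
  y = -2: RHS = -39 is not a perfect cube.
  y = 3: RHS = 136 is not a perfect cube.
  y = -3: RHS = -134 is not a perfect cube.
Continuing the search up to |y| = 40 finds no further solutions beyond those listed.
Collected solutions: (1, 0).

Solutions (with |y| ≤ 40): (1, 0).


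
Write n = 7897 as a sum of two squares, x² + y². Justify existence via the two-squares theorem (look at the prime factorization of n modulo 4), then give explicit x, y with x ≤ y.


Step 1: Factor n = 7897 = 53 · 149.
Step 2: Check the mod-4 condition on each prime factor: 53 ≡ 1 (mod 4), exponent 1; 149 ≡ 1 (mod 4), exponent 1.
All primes ≡ 3 (mod 4) appear to even exponent (or don't appear), so by the two-squares theorem n IS expressible as a sum of two squares.
Step 3: Build a representation. Here n = 53 · 149 is a product of primes ≡ 1 (mod 4). Each prime p ≡ 1 (mod 4) is itself a sum of two squares; find a² by testing p − a² for a perfect square:
  53: 53 − 1² = 52, 53 − 2² = 49 = 7² ⇒ 53 = 2² + 7².
  149: 149 − 1² = 148, 149 − 2² = 145, 149 − 3² = 140, 149 − 4² = 133, 149 − 5² = 124, 149 − 6² = 113, 149 − 7² = 100 = 10² ⇒ 149 = 7² + 10².
  Combine using the Brahmagupta–Fibonacci identity (a² + b²)(c² + d²) = (ac − bd)² + (ad + bc)² = (ac + bd)² + (ad − bc)²:
  53 · 149 = 7897: from (2² + 7²)(7² + 10²), take (2·7 − 7·10, 2·10 + 7·7) = (14 − 70, 20 + 49) = (-56, 69); dropping signs (only squares matter) gives (56, 69); check 56² + 69² = 3136 + 4761 = 7897 ✓.
Step 4: Order so x ≤ y and verify: 56² + 69² = 3136 + 4761 = 7897 = n. ✓

n = 7897 = 56² + 69² (one valid representation with x ≤ y).


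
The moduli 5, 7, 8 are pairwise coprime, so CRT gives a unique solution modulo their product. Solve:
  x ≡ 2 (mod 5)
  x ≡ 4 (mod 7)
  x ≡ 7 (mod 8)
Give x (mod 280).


Moduli 5, 7, 8 are pairwise coprime; by CRT there is a unique solution modulo M = 5 · 7 · 8 = 280.
Solve pairwise, accumulating the modulus:
  Start with x ≡ 2 (mod 5).
  Combine with x ≡ 4 (mod 7): since gcd(5, 7) = 1, we get a unique residue mod 35.
    Write x = 2 + 5·t and substitute into x ≡ 4 (mod 7): 5·t ≡ 4 − 2 = 2 (mod 7).
    The inverse of 5 mod 7 is 3 (since 5·3 = 15 = 2·7 + 1), so t ≡ 3·2 = 6 ≡ 6 (mod 7).
    Then x = 2 + 5·6 = 32, valid modulo lcm(5, 7) = 35: x ≡ 32 (mod 35).
  Combine with x ≡ 7 (mod 8): since gcd(35, 8) = 1, we get a unique residue mod 280.
    Write x = 32 + 35·t and substitute into x ≡ 7 (mod 8): 35·t ≡ 7 − 32 = -25 (mod 8).
    Reduce coefficients mod 8: 3·t ≡ 7 (mod 8).
    The inverse of 3 mod 8 is 3 (since 3·3 = 9 = 1·8 + 1), so t ≡ 3·7 = 21 ≡ 5 (mod 8).
    Then x = 32 + 35·5 = 207, valid modulo lcm(35, 8) = 280: x ≡ 207 (mod 280).
Verify: 207 mod 5 = 2 ✓, 207 mod 7 = 4 ✓, 207 mod 8 = 7 ✓.

x ≡ 207 (mod 280).


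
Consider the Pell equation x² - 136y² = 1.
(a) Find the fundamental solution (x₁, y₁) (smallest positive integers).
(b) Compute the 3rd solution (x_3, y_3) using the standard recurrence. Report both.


Step 1: Find the fundamental solution (x₁, y₁) of x² - 136y² = 1.
  Expand √136 as a continued fraction. a₀ = ⌊√136⌋ = 11; iterate m_{k+1} = d_k·a_k − m_k, d_{k+1} = (136 − m_{k+1}²)/d_k, a_{k+1} = ⌊(a₀ + m_{k+1})/d_{k+1}⌋ (starting m₀ = 0, d₀ = 1), with convergents p_k = a_k·p_{k-1} + p_{k-2}, q_k = a_k·q_{k-1} + q_{k-2} (p₋₁ = 1, q₋₁ = 0):
  k = 0: a₀ = 11; p₀/q₀ = 11/1; p₀² − 136·q₀² = 121 − 136 = -15.
  k = 1: m = 11, d = 15, a = ⌊(11 + 11)/15⌋ = 1; p/q = (1·11 + 1)/(1·1 + 0) = 12/1; p² − 136·q² = 144 − 136 = 8.
  k = 2: m = 4, d = 8, a = ⌊(11 + 4)/8⌋ = 1; p/q = (1·12 + 11)/(1·1 + 1) = 23/2; p² − 136·q² = 529 − 544 = -15.
  k = 3: m = 4, d = 15, a = ⌊(11 + 4)/15⌋ = 1; p/q = (1·23 + 12)/(1·2 + 1) = 35/3; p² − 136·q² = 1225 − 1224 = 1.
  The first convergent with p² − 136·q² = 1 gives the fundamental solution (x₁, y₁) = (35, 3).
Step 2: Apply the recurrence (x_{n+1}, y_{n+1}) = (x₁x_n + 136y₁y_n, x₁y_n + y₁x_n) repeatedly.
  From (x_1, y_1) = (35, 3): x_2 = 35·35 + 136·3·3 = 2449; y_2 = 35·3 + 3·35 = 210.
  From (x_2, y_2) = (2449, 210): x_3 = 35·2449 + 136·3·210 = 171395; y_3 = 35·210 + 3·2449 = 14697.
Step 3: Verify x_3² - 136·y_3² = 29376246025 - 29376246024 = 1 (should be 1). ✓

(x_1, y_1) = (35, 3); (x_3, y_3) = (171395, 14697).


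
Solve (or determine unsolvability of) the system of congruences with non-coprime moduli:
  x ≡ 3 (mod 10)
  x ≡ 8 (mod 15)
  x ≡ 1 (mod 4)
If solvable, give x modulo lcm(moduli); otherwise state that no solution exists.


Moduli 10, 15, 4 are not pairwise coprime, so CRT works modulo lcm(m_i) when all pairwise compatibility conditions hold.
Pairwise compatibility: gcd(m_i, m_j) must divide a_i - a_j for every pair.
Merge one congruence at a time:
  Start: x ≡ 3 (mod 10).
  Combine with x ≡ 8 (mod 15): gcd(10, 15) = 5; 8 - 3 = 5, which IS divisible by 5, so compatible.
    Write x = 3 + 10·t and substitute into x ≡ 8 (mod 15): 10·t ≡ 8 − 3 = 5 (mod 15).
    Divide the congruence (and modulus) by g = 5: 2·t ≡ 1 (mod 3).
    The inverse of 2 mod 3 is 2 (since 2·2 = 4 = 1·3 + 1), so t ≡ 2·1 = 2 ≡ 2 (mod 3).
    Then x = 3 + 10·2 = 23, valid modulo lcm(10, 15) = 30: x ≡ 23 (mod 30).
  Combine with x ≡ 1 (mod 4): gcd(30, 4) = 2; 1 - 23 = -22, which IS divisible by 2, so compatible.
    Write x = 23 + 30·t and substitute into x ≡ 1 (mod 4): 30·t ≡ 1 − 23 = -22 (mod 4).
    Divide the congruence (and modulus) by g = 2: 15·t ≡ -11 (mod 2).
    Reduce coefficients mod 2: 1·t ≡ 1 (mod 2).
    So t ≡ 1 (mod 2).
    Then x = 23 + 30·1 = 53, valid modulo lcm(30, 4) = 60: x ≡ 53 (mod 60).
Verify: 53 mod 10 = 3, 53 mod 15 = 8, 53 mod 4 = 1.

x ≡ 53 (mod 60).


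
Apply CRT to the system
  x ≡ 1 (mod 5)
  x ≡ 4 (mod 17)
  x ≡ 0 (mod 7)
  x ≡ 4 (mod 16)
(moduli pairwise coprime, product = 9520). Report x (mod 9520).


Product of moduli M = 5 · 17 · 7 · 16 = 9520.
Merge one congruence at a time:
  Start: x ≡ 1 (mod 5).
  Combine with x ≡ 4 (mod 17); new modulus lcm = 85.
    Write x = 1 + 5·t and substitute into x ≡ 4 (mod 17): 5·t ≡ 4 − 1 = 3 (mod 17).
    The inverse of 5 mod 17 is 7 (since 5·7 = 35 = 2·17 + 1), so t ≡ 7·3 = 21 ≡ 4 (mod 17).
    Then x = 1 + 5·4 = 21, valid modulo lcm(5, 17) = 85: x ≡ 21 (mod 85).
  Combine with x ≡ 0 (mod 7); new modulus lcm = 595.
    Write x = 21 + 85·t and substitute into x ≡ 0 (mod 7): 85·t ≡ 0 − 21 = -21 (mod 7).
    Reduce coefficients mod 7: 1·t ≡ 0 (mod 7).
    So t ≡ 0 (mod 7).
    Then x = 21 + 85·0 = 21, valid modulo lcm(85, 7) = 595: x ≡ 21 (mod 595).
  Combine with x ≡ 4 (mod 16); new modulus lcm = 9520.
    Write x = 21 + 595·t and substitute into x ≡ 4 (mod 16): 595·t ≡ 4 − 21 = -17 (mod 16).
    Reduce coefficients mod 16: 3·t ≡ 15 (mod 16).
    The inverse of 3 mod 16 is 11 (since 3·11 = 33 = 2·16 + 1), so t ≡ 11·15 = 165 ≡ 5 (mod 16).
    Then x = 21 + 595·5 = 2996, valid modulo lcm(595, 16) = 9520: x ≡ 2996 (mod 9520).
Verify against each original: 2996 mod 5 = 1, 2996 mod 17 = 4, 2996 mod 7 = 0, 2996 mod 16 = 4.

x ≡ 2996 (mod 9520).


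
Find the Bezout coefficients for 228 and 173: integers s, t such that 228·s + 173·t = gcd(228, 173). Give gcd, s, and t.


Euclidean algorithm on (228, 173) — divide until remainder is 0:
  228 = 1 · 173 + 55
  173 = 3 · 55 + 8
  55 = 6 · 8 + 7
  8 = 1 · 7 + 1
  7 = 7 · 1 + 0
gcd(228, 173) = 1.
Track Bezout coefficients alongside the remainders: start with r₀ = 228 = a·1 + b·0 (s = 1, t = 0) and r₁ = 173 = a·0 + b·1 (s = 0, t = 1); each new remainder r_{k+1} = r_{k-1} − q_k·r_k inherits s_{k+1} = s_{k-1} − q_k·s_k, t_{k+1} = t_{k-1} − q_k·t_k, so r_k = a·s_k + b·t_k at every step:
  q = 1: r = 55, s = 1 − 1·0 = 1, t = 0 − 1·1 = -1  (check: 228·1 + 173·(-1) = 55)
  q = 3: r = 8, s = 0 − 3·1 = -3, t = 1 − 3·(-1) = 4  (check: 228·(-3) + 173·4 = 8)
  q = 6: r = 7, s = 1 − 6·(-3) = 19, t = -1 − 6·4 = -25  (check: 228·19 + 173·(-25) = 7)
  q = 1: r = 1, s = -3 − 1·19 = -22, t = 4 − 1·(-25) = 29  (check: 228·(-22) + 173·29 = 1)
The row with r = 1 (the gcd) gives the Bezout coefficients s = -22, t = 29.
Result: 228 · (-22) + 173 · (29) = 1.

gcd(228, 173) = 1; s = -22, t = 29 (check: 228·(-22) + 173·29 = 1).


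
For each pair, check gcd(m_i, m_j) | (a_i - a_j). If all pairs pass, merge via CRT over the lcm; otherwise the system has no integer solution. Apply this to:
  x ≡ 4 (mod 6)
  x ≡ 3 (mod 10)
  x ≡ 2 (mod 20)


Moduli 6, 10, 20 are not pairwise coprime, so CRT works modulo lcm(m_i) when all pairwise compatibility conditions hold.
Pairwise compatibility: gcd(m_i, m_j) must divide a_i - a_j for every pair.
Merge one congruence at a time:
  Start: x ≡ 4 (mod 6).
  Combine with x ≡ 3 (mod 10): gcd(6, 10) = 2, and 3 - 4 = -1 is NOT divisible by 2.
    ⇒ system is inconsistent (no integer solution).

No solution (the system is inconsistent).


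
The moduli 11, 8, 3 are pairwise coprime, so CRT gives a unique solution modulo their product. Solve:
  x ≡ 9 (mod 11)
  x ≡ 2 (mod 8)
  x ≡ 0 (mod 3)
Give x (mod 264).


Moduli 11, 8, 3 are pairwise coprime; by CRT there is a unique solution modulo M = 11 · 8 · 3 = 264.
Solve pairwise, accumulating the modulus:
  Start with x ≡ 9 (mod 11).
  Combine with x ≡ 2 (mod 8): since gcd(11, 8) = 1, we get a unique residue mod 88.
    Write x = 9 + 11·t and substitute into x ≡ 2 (mod 8): 11·t ≡ 2 − 9 = -7 (mod 8).
    Reduce coefficients mod 8: 3·t ≡ 1 (mod 8).
    The inverse of 3 mod 8 is 3 (since 3·3 = 9 = 1·8 + 1), so t ≡ 3·1 = 3 ≡ 3 (mod 8).
    Then x = 9 + 11·3 = 42, valid modulo lcm(11, 8) = 88: x ≡ 42 (mod 88).
  Combine with x ≡ 0 (mod 3): since gcd(88, 3) = 1, we get a unique residue mod 264.
    Write x = 42 + 88·t and substitute into x ≡ 0 (mod 3): 88·t ≡ 0 − 42 = -42 (mod 3).
    Reduce coefficients mod 3: 1·t ≡ 0 (mod 3).
    So t ≡ 0 (mod 3).
    Then x = 42 + 88·0 = 42, valid modulo lcm(88, 3) = 264: x ≡ 42 (mod 264).
Verify: 42 mod 11 = 9 ✓, 42 mod 8 = 2 ✓, 42 mod 3 = 0 ✓.

x ≡ 42 (mod 264).


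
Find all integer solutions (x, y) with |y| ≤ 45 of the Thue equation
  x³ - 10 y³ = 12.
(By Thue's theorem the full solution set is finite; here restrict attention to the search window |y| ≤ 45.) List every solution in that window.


The equation is x³ - 10y³ = 12. For fixed y, x³ = 10·y³ + 12, so a solution requires the RHS to be a perfect cube.
Strategy: iterate y from -45 to 45, compute RHS = 10·y³ + 12, and check whether it is a (positive or negative) perfect cube.
Check small values of y:
  y = 0: RHS = 12 is not a perfect cube.
  y = 1: RHS = 22 is not a perfect cube.
  y = -1: RHS = 2 is not a perfect cube.
  y = 2: RHS = 92 is not a perfect cube.
  y = -2: RHS = -68 is not a perfect cube.
  y = 3: RHS = 282 is not a perfect cube.
  y = -3: RHS = -258 is not a perfect cube.
Continuing the search up to |y| = 45 finds no solutions either.
No (x, y) in the scanned range satisfies the equation.

No integer solutions with |y| ≤ 45.


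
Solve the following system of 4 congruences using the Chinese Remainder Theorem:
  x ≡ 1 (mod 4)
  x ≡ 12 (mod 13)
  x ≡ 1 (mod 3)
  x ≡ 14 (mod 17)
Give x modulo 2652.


Product of moduli M = 4 · 13 · 3 · 17 = 2652.
Merge one congruence at a time:
  Start: x ≡ 1 (mod 4).
  Combine with x ≡ 12 (mod 13); new modulus lcm = 52.
    Write x = 1 + 4·t and substitute into x ≡ 12 (mod 13): 4·t ≡ 12 − 1 = 11 (mod 13).
    The inverse of 4 mod 13 is 10 (since 4·10 = 40 = 3·13 + 1), so t ≡ 10·11 = 110 ≡ 6 (mod 13).
    Then x = 1 + 4·6 = 25, valid modulo lcm(4, 13) = 52: x ≡ 25 (mod 52).
  Combine with x ≡ 1 (mod 3); new modulus lcm = 156.
    Write x = 25 + 52·t and substitute into x ≡ 1 (mod 3): 52·t ≡ 1 − 25 = -24 (mod 3).
    Reduce coefficients mod 3: 1·t ≡ 0 (mod 3).
    So t ≡ 0 (mod 3).
    Then x = 25 + 52·0 = 25, valid modulo lcm(52, 3) = 156: x ≡ 25 (mod 156).
  Combine with x ≡ 14 (mod 17); new modulus lcm = 2652.
    Write x = 25 + 156·t and substitute into x ≡ 14 (mod 17): 156·t ≡ 14 − 25 = -11 (mod 17).
    Reduce coefficients mod 17: 3·t ≡ 6 (mod 17).
    The inverse of 3 mod 17 is 6 (since 3·6 = 18 = 1·17 + 1), so t ≡ 6·6 = 36 ≡ 2 (mod 17).
    Then x = 25 + 156·2 = 337, valid modulo lcm(156, 17) = 2652: x ≡ 337 (mod 2652).
Verify against each original: 337 mod 4 = 1, 337 mod 13 = 12, 337 mod 3 = 1, 337 mod 17 = 14.

x ≡ 337 (mod 2652).


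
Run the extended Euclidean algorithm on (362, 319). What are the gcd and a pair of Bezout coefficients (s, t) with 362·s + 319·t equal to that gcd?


Euclidean algorithm on (362, 319) — divide until remainder is 0:
  362 = 1 · 319 + 43
  319 = 7 · 43 + 18
  43 = 2 · 18 + 7
  18 = 2 · 7 + 4
  7 = 1 · 4 + 3
  4 = 1 · 3 + 1
  3 = 3 · 1 + 0
gcd(362, 319) = 1.
Track Bezout coefficients alongside the remainders: start with r₀ = 362 = a·1 + b·0 (s = 1, t = 0) and r₁ = 319 = a·0 + b·1 (s = 0, t = 1); each new remainder r_{k+1} = r_{k-1} − q_k·r_k inherits s_{k+1} = s_{k-1} − q_k·s_k, t_{k+1} = t_{k-1} − q_k·t_k, so r_k = a·s_k + b·t_k at every step:
  q = 1: r = 43, s = 1 − 1·0 = 1, t = 0 − 1·1 = -1  (check: 362·1 + 319·(-1) = 43)
  q = 7: r = 18, s = 0 − 7·1 = -7, t = 1 − 7·(-1) = 8  (check: 362·(-7) + 319·8 = 18)
  q = 2: r = 7, s = 1 − 2·(-7) = 15, t = -1 − 2·8 = -17  (check: 362·15 + 319·(-17) = 7)
  q = 2: r = 4, s = -7 − 2·15 = -37, t = 8 − 2·(-17) = 42  (check: 362·(-37) + 319·42 = 4)
  q = 1: r = 3, s = 15 − 1·(-37) = 52, t = -17 − 1·42 = -59  (check: 362·52 + 319·(-59) = 3)
  q = 1: r = 1, s = -37 − 1·52 = -89, t = 42 − 1·(-59) = 101  (check: 362·(-89) + 319·101 = 1)
The row with r = 1 (the gcd) gives the Bezout coefficients s = -89, t = 101.
Result: 362 · (-89) + 319 · (101) = 1.

gcd(362, 319) = 1; s = -89, t = 101 (check: 362·(-89) + 319·101 = 1).


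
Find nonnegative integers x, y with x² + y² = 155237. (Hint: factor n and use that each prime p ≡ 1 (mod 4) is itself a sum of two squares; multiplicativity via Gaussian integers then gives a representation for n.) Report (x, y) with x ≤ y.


Step 1: Factor n = 155237 = 29 · 53 · 101.
Step 2: Check the mod-4 condition on each prime factor: 29 ≡ 1 (mod 4), exponent 1; 53 ≡ 1 (mod 4), exponent 1; 101 ≡ 1 (mod 4), exponent 1.
All primes ≡ 3 (mod 4) appear to even exponent (or don't appear), so by the two-squares theorem n IS expressible as a sum of two squares.
Step 3: Build a representation. Here n = 29 · 53 · 101 is a product of primes ≡ 1 (mod 4). Each prime p ≡ 1 (mod 4) is itself a sum of two squares; find a² by testing p − a² for a perfect square:
  29: 29 − 1² = 28, 29 − 2² = 25 = 5² ⇒ 29 = 2² + 5².
  53: 53 − 1² = 52, 53 − 2² = 49 = 7² ⇒ 53 = 2² + 7².
  101: 101 − 1² = 100 = 10² ⇒ 101 = 1² + 10².
  Combine using the Brahmagupta–Fibonacci identity (a² + b²)(c² + d²) = (ac − bd)² + (ad + bc)² = (ac + bd)² + (ad − bc)²:
  29 · 53 = 1537: from (2² + 5²)(2² + 7²), take (2·2 − 5·7, 2·7 + 5·2) = (4 − 35, 14 + 10) = (-31, 24); dropping signs (only squares matter) gives (31, 24); check 31² + 24² = 961 + 576 = 1537 ✓.
  1537 · 101 = 155237: from (31² + 24²)(1² + 10²), take (31·1 − 24·10, 31·10 + 24·1) = (31 − 240, 310 + 24) = (-209, 334); dropping signs (only squares matter) gives (209, 334); check 209² + 334² = 43681 + 111556 = 155237 ✓.
Step 4: Order so x ≤ y and verify: 209² + 334² = 43681 + 111556 = 155237 = n. ✓

n = 155237 = 209² + 334² (one valid representation with x ≤ y).


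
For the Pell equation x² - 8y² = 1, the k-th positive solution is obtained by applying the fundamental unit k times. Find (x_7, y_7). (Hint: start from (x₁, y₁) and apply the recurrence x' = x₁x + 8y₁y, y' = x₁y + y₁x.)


Step 1: Find the fundamental solution (x₁, y₁) of x² - 8y² = 1.
  Expand √8 as a continued fraction. a₀ = ⌊√8⌋ = 2; iterate m_{k+1} = d_k·a_k − m_k, d_{k+1} = (8 − m_{k+1}²)/d_k, a_{k+1} = ⌊(a₀ + m_{k+1})/d_{k+1}⌋ (starting m₀ = 0, d₀ = 1), with convergents p_k = a_k·p_{k-1} + p_{k-2}, q_k = a_k·q_{k-1} + q_{k-2} (p₋₁ = 1, q₋₁ = 0):
  k = 0: a₀ = 2; p₀/q₀ = 2/1; p₀² − 8·q₀² = 4 − 8 = -4.
  k = 1: m = 2, d = 4, a = ⌊(2 + 2)/4⌋ = 1; p/q = (1·2 + 1)/(1·1 + 0) = 3/1; p² − 8·q² = 9 − 8 = 1.
  The first convergent with p² − 8·q² = 1 gives the fundamental solution (x₁, y₁) = (3, 1).
Step 2: Apply the recurrence (x_{n+1}, y_{n+1}) = (x₁x_n + 8y₁y_n, x₁y_n + y₁x_n) repeatedly.
  From (x_1, y_1) = (3, 1): x_2 = 3·3 + 8·1·1 = 17; y_2 = 3·1 + 1·3 = 6.
  From (x_2, y_2) = (17, 6): x_3 = 3·17 + 8·1·6 = 99; y_3 = 3·6 + 1·17 = 35.
  From (x_3, y_3) = (99, 35): x_4 = 3·99 + 8·1·35 = 577; y_4 = 3·35 + 1·99 = 204.
  From (x_4, y_4) = (577, 204): x_5 = 3·577 + 8·1·204 = 3363; y_5 = 3·204 + 1·577 = 1189.
  From (x_5, y_5) = (3363, 1189): x_6 = 3·3363 + 8·1·1189 = 19601; y_6 = 3·1189 + 1·3363 = 6930.
  From (x_6, y_6) = (19601, 6930): x_7 = 3·19601 + 8·1·6930 = 114243; y_7 = 3·6930 + 1·19601 = 40391.
Step 3: Verify x_7² - 8·y_7² = 13051463049 - 13051463048 = 1 (should be 1). ✓

(x_1, y_1) = (3, 1); (x_7, y_7) = (114243, 40391).


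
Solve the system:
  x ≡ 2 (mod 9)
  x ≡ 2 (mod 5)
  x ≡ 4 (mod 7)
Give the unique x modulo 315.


Moduli 9, 5, 7 are pairwise coprime; by CRT there is a unique solution modulo M = 9 · 5 · 7 = 315.
Solve pairwise, accumulating the modulus:
  Start with x ≡ 2 (mod 9).
  Combine with x ≡ 2 (mod 5): since gcd(9, 5) = 1, we get a unique residue mod 45.
    Write x = 2 + 9·t and substitute into x ≡ 2 (mod 5): 9·t ≡ 2 − 2 = 0 (mod 5).
    Reduce coefficients mod 5: 4·t ≡ 0 (mod 5).
    The inverse of 4 mod 5 is 4 (since 4·4 = 16 = 3·5 + 1), so t ≡ 4·0 = 0 ≡ 0 (mod 5).
    Then x = 2 + 9·0 = 2, valid modulo lcm(9, 5) = 45: x ≡ 2 (mod 45).
  Combine with x ≡ 4 (mod 7): since gcd(45, 7) = 1, we get a unique residue mod 315.
    Write x = 2 + 45·t and substitute into x ≡ 4 (mod 7): 45·t ≡ 4 − 2 = 2 (mod 7).
    Reduce coefficients mod 7: 3·t ≡ 2 (mod 7).
    The inverse of 3 mod 7 is 5 (since 3·5 = 15 = 2·7 + 1), so t ≡ 5·2 = 10 ≡ 3 (mod 7).
    Then x = 2 + 45·3 = 137, valid modulo lcm(45, 7) = 315: x ≡ 137 (mod 315).
Verify: 137 mod 9 = 2 ✓, 137 mod 5 = 2 ✓, 137 mod 7 = 4 ✓.

x ≡ 137 (mod 315).


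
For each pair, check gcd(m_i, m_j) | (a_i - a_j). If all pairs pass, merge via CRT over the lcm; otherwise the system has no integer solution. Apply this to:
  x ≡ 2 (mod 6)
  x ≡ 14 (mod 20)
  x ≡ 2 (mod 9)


Moduli 6, 20, 9 are not pairwise coprime, so CRT works modulo lcm(m_i) when all pairwise compatibility conditions hold.
Pairwise compatibility: gcd(m_i, m_j) must divide a_i - a_j for every pair.
Merge one congruence at a time:
  Start: x ≡ 2 (mod 6).
  Combine with x ≡ 14 (mod 20): gcd(6, 20) = 2; 14 - 2 = 12, which IS divisible by 2, so compatible.
    Write x = 2 + 6·t and substitute into x ≡ 14 (mod 20): 6·t ≡ 14 − 2 = 12 (mod 20).
    Divide the congruence (and modulus) by g = 2: 3·t ≡ 6 (mod 10).
    The inverse of 3 mod 10 is 7 (since 3·7 = 21 = 2·10 + 1), so t ≡ 7·6 = 42 ≡ 2 (mod 10).
    Then x = 2 + 6·2 = 14, valid modulo lcm(6, 20) = 60: x ≡ 14 (mod 60).
  Combine with x ≡ 2 (mod 9): gcd(60, 9) = 3; 2 - 14 = -12, which IS divisible by 3, so compatible.
    Write x = 14 + 60·t and substitute into x ≡ 2 (mod 9): 60·t ≡ 2 − 14 = -12 (mod 9).
    Divide the congruence (and modulus) by g = 3: 20·t ≡ -4 (mod 3).
    Reduce coefficients mod 3: 2·t ≡ 2 (mod 3).
    The inverse of 2 mod 3 is 2 (since 2·2 = 4 = 1·3 + 1), so t ≡ 2·2 = 4 ≡ 1 (mod 3).
    Then x = 14 + 60·1 = 74, valid modulo lcm(60, 9) = 180: x ≡ 74 (mod 180).
Verify: 74 mod 6 = 2, 74 mod 20 = 14, 74 mod 9 = 2.

x ≡ 74 (mod 180).


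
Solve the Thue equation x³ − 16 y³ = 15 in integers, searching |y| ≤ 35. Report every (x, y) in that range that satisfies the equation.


The equation is x³ - 16y³ = 15. For fixed y, x³ = 16·y³ + 15, so a solution requires the RHS to be a perfect cube.
Strategy: iterate y from -35 to 35, compute RHS = 16·y³ + 15, and check whether it is a (positive or negative) perfect cube.
Check small values of y:
  y = 0: RHS = 15 is not a perfect cube.
  y = 1: RHS = 31 is not a perfect cube.
  y = -1: RHS = -1 = (-1)³ ⇒ x = -1 works.
  y = 2: RHS = 143 is not a perfect cube.
  y = -2: RHS = -113 is not a perfect cube.
  y = 3: RHS = 447 is not a perfect cube.
  y = -3: RHS = -417 is not a perfect cube.
Continuing the search up to |y| = 35 finds no further solutions beyond those listed.
Collected solutions: (-1, -1).

Solutions (with |y| ≤ 35): (-1, -1).


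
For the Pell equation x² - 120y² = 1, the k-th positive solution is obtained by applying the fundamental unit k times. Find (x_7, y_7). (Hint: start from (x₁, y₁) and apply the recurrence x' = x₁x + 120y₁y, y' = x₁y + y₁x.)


Step 1: Find the fundamental solution (x₁, y₁) of x² - 120y² = 1.
  Expand √120 as a continued fraction. a₀ = ⌊√120⌋ = 10; iterate m_{k+1} = d_k·a_k − m_k, d_{k+1} = (120 − m_{k+1}²)/d_k, a_{k+1} = ⌊(a₀ + m_{k+1})/d_{k+1}⌋ (starting m₀ = 0, d₀ = 1), with convergents p_k = a_k·p_{k-1} + p_{k-2}, q_k = a_k·q_{k-1} + q_{k-2} (p₋₁ = 1, q₋₁ = 0):
  k = 0: a₀ = 10; p₀/q₀ = 10/1; p₀² − 120·q₀² = 100 − 120 = -20.
  k = 1: m = 10, d = 20, a = ⌊(10 + 10)/20⌋ = 1; p/q = (1·10 + 1)/(1·1 + 0) = 11/1; p² − 120·q² = 121 − 120 = 1.
  The first convergent with p² − 120·q² = 1 gives the fundamental solution (x₁, y₁) = (11, 1).
Step 2: Apply the recurrence (x_{n+1}, y_{n+1}) = (x₁x_n + 120y₁y_n, x₁y_n + y₁x_n) repeatedly.
  From (x_1, y_1) = (11, 1): x_2 = 11·11 + 120·1·1 = 241; y_2 = 11·1 + 1·11 = 22.
  From (x_2, y_2) = (241, 22): x_3 = 11·241 + 120·1·22 = 5291; y_3 = 11·22 + 1·241 = 483.
  From (x_3, y_3) = (5291, 483): x_4 = 11·5291 + 120·1·483 = 116161; y_4 = 11·483 + 1·5291 = 10604.
  From (x_4, y_4) = (116161, 10604): x_5 = 11·116161 + 120·1·10604 = 2550251; y_5 = 11·10604 + 1·116161 = 232805.
  From (x_5, y_5) = (2550251, 232805): x_6 = 11·2550251 + 120·1·232805 = 55989361; y_6 = 11·232805 + 1·2550251 = 5111106.
  From (x_6, y_6) = (55989361, 5111106): x_7 = 11·55989361 + 120·1·5111106 = 1229215691; y_7 = 11·5111106 + 1·55989361 = 112211527.
Step 3: Verify x_7² - 120·y_7² = 1510971215000607481 - 1510971215000607480 = 1 (should be 1). ✓

(x_1, y_1) = (11, 1); (x_7, y_7) = (1229215691, 112211527).


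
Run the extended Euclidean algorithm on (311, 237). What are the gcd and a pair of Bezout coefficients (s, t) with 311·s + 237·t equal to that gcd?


Euclidean algorithm on (311, 237) — divide until remainder is 0:
  311 = 1 · 237 + 74
  237 = 3 · 74 + 15
  74 = 4 · 15 + 14
  15 = 1 · 14 + 1
  14 = 14 · 1 + 0
gcd(311, 237) = 1.
Track Bezout coefficients alongside the remainders: start with r₀ = 311 = a·1 + b·0 (s = 1, t = 0) and r₁ = 237 = a·0 + b·1 (s = 0, t = 1); each new remainder r_{k+1} = r_{k-1} − q_k·r_k inherits s_{k+1} = s_{k-1} − q_k·s_k, t_{k+1} = t_{k-1} − q_k·t_k, so r_k = a·s_k + b·t_k at every step:
  q = 1: r = 74, s = 1 − 1·0 = 1, t = 0 − 1·1 = -1  (check: 311·1 + 237·(-1) = 74)
  q = 3: r = 15, s = 0 − 3·1 = -3, t = 1 − 3·(-1) = 4  (check: 311·(-3) + 237·4 = 15)
  q = 4: r = 14, s = 1 − 4·(-3) = 13, t = -1 − 4·4 = -17  (check: 311·13 + 237·(-17) = 14)
  q = 1: r = 1, s = -3 − 1·13 = -16, t = 4 − 1·(-17) = 21  (check: 311·(-16) + 237·21 = 1)
The row with r = 1 (the gcd) gives the Bezout coefficients s = -16, t = 21.
Result: 311 · (-16) + 237 · (21) = 1.

gcd(311, 237) = 1; s = -16, t = 21 (check: 311·(-16) + 237·21 = 1).


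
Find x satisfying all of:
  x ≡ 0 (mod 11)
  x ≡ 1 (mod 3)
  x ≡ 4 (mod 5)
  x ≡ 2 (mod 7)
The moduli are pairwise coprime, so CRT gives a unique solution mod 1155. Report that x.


Product of moduli M = 11 · 3 · 5 · 7 = 1155.
Merge one congruence at a time:
  Start: x ≡ 0 (mod 11).
  Combine with x ≡ 1 (mod 3); new modulus lcm = 33.
    Write x = 0 + 11·t and substitute into x ≡ 1 (mod 3): 11·t ≡ 1 − 0 = 1 (mod 3).
    Reduce coefficients mod 3: 2·t ≡ 1 (mod 3).
    The inverse of 2 mod 3 is 2 (since 2·2 = 4 = 1·3 + 1), so t ≡ 2·1 = 2 ≡ 2 (mod 3).
    Then x = 0 + 11·2 = 22, valid modulo lcm(11, 3) = 33: x ≡ 22 (mod 33).
  Combine with x ≡ 4 (mod 5); new modulus lcm = 165.
    Write x = 22 + 33·t and substitute into x ≡ 4 (mod 5): 33·t ≡ 4 − 22 = -18 (mod 5).
    Reduce coefficients mod 5: 3·t ≡ 2 (mod 5).
    The inverse of 3 mod 5 is 2 (since 3·2 = 6 = 1·5 + 1), so t ≡ 2·2 = 4 ≡ 4 (mod 5).
    Then x = 22 + 33·4 = 154, valid modulo lcm(33, 5) = 165: x ≡ 154 (mod 165).
  Combine with x ≡ 2 (mod 7); new modulus lcm = 1155.
    Write x = 154 + 165·t and substitute into x ≡ 2 (mod 7): 165·t ≡ 2 − 154 = -152 (mod 7).
    Reduce coefficients mod 7: 4·t ≡ 2 (mod 7).
    The inverse of 4 mod 7 is 2 (since 4·2 = 8 = 1·7 + 1), so t ≡ 2·2 = 4 ≡ 4 (mod 7).
    Then x = 154 + 165·4 = 814, valid modulo lcm(165, 7) = 1155: x ≡ 814 (mod 1155).
Verify against each original: 814 mod 11 = 0, 814 mod 3 = 1, 814 mod 5 = 4, 814 mod 7 = 2.

x ≡ 814 (mod 1155).


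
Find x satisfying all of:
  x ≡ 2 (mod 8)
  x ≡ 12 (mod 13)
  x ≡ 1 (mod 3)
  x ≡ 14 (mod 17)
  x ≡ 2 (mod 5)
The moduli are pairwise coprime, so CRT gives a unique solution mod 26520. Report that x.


Product of moduli M = 8 · 13 · 3 · 17 · 5 = 26520.
Merge one congruence at a time:
  Start: x ≡ 2 (mod 8).
  Combine with x ≡ 12 (mod 13); new modulus lcm = 104.
    Write x = 2 + 8·t and substitute into x ≡ 12 (mod 13): 8·t ≡ 12 − 2 = 10 (mod 13).
    The inverse of 8 mod 13 is 5 (since 8·5 = 40 = 3·13 + 1), so t ≡ 5·10 = 50 ≡ 11 (mod 13).
    Then x = 2 + 8·11 = 90, valid modulo lcm(8, 13) = 104: x ≡ 90 (mod 104).
  Combine with x ≡ 1 (mod 3); new modulus lcm = 312.
    Write x = 90 + 104·t and substitute into x ≡ 1 (mod 3): 104·t ≡ 1 − 90 = -89 (mod 3).
    Reduce coefficients mod 3: 2·t ≡ 1 (mod 3).
    The inverse of 2 mod 3 is 2 (since 2·2 = 4 = 1·3 + 1), so t ≡ 2·1 = 2 ≡ 2 (mod 3).
    Then x = 90 + 104·2 = 298, valid modulo lcm(104, 3) = 312: x ≡ 298 (mod 312).
  Combine with x ≡ 14 (mod 17); new modulus lcm = 5304.
    Write x = 298 + 312·t and substitute into x ≡ 14 (mod 17): 312·t ≡ 14 − 298 = -284 (mod 17).
    Reduce coefficients mod 17: 6·t ≡ 5 (mod 17).
    The inverse of 6 mod 17 is 3 (since 6·3 = 18 = 1·17 + 1), so t ≡ 3·5 = 15 ≡ 15 (mod 17).
    Then x = 298 + 312·15 = 4978, valid modulo lcm(312, 17) = 5304: x ≡ 4978 (mod 5304).
  Combine with x ≡ 2 (mod 5); new modulus lcm = 26520.
    Write x = 4978 + 5304·t and substitute into x ≡ 2 (mod 5): 5304·t ≡ 2 − 4978 = -4976 (mod 5).
    Reduce coefficients mod 5: 4·t ≡ 4 (mod 5).
    The inverse of 4 mod 5 is 4 (since 4·4 = 16 = 3·5 + 1), so t ≡ 4·4 = 16 ≡ 1 (mod 5).
    Then x = 4978 + 5304·1 = 10282, valid modulo lcm(5304, 5) = 26520: x ≡ 10282 (mod 26520).
Verify against each original: 10282 mod 8 = 2, 10282 mod 13 = 12, 10282 mod 3 = 1, 10282 mod 17 = 14, 10282 mod 5 = 2.

x ≡ 10282 (mod 26520).


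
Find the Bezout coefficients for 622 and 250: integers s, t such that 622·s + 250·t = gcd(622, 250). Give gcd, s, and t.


Euclidean algorithm on (622, 250) — divide until remainder is 0:
  622 = 2 · 250 + 122
  250 = 2 · 122 + 6
  122 = 20 · 6 + 2
  6 = 3 · 2 + 0
gcd(622, 250) = 2.
Track Bezout coefficients alongside the remainders: start with r₀ = 622 = a·1 + b·0 (s = 1, t = 0) and r₁ = 250 = a·0 + b·1 (s = 0, t = 1); each new remainder r_{k+1} = r_{k-1} − q_k·r_k inherits s_{k+1} = s_{k-1} − q_k·s_k, t_{k+1} = t_{k-1} − q_k·t_k, so r_k = a·s_k + b·t_k at every step:
  q = 2: r = 122, s = 1 − 2·0 = 1, t = 0 − 2·1 = -2  (check: 622·1 + 250·(-2) = 122)
  q = 2: r = 6, s = 0 − 2·1 = -2, t = 1 − 2·(-2) = 5  (check: 622·(-2) + 250·5 = 6)
  q = 20: r = 2, s = 1 − 20·(-2) = 41, t = -2 − 20·5 = -102  (check: 622·41 + 250·(-102) = 2)
The row with r = 2 (the gcd) gives the Bezout coefficients s = 41, t = -102.
Result: 622 · (41) + 250 · (-102) = 2.

gcd(622, 250) = 2; s = 41, t = -102 (check: 622·41 + 250·(-102) = 2).


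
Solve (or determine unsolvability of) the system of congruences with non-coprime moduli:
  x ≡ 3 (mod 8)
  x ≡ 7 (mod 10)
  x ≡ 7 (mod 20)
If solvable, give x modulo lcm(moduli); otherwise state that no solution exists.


Moduli 8, 10, 20 are not pairwise coprime, so CRT works modulo lcm(m_i) when all pairwise compatibility conditions hold.
Pairwise compatibility: gcd(m_i, m_j) must divide a_i - a_j for every pair.
Merge one congruence at a time:
  Start: x ≡ 3 (mod 8).
  Combine with x ≡ 7 (mod 10): gcd(8, 10) = 2; 7 - 3 = 4, which IS divisible by 2, so compatible.
    Write x = 3 + 8·t and substitute into x ≡ 7 (mod 10): 8·t ≡ 7 − 3 = 4 (mod 10).
    Divide the congruence (and modulus) by g = 2: 4·t ≡ 2 (mod 5).
    The inverse of 4 mod 5 is 4 (since 4·4 = 16 = 3·5 + 1), so t ≡ 4·2 = 8 ≡ 3 (mod 5).
    Then x = 3 + 8·3 = 27, valid modulo lcm(8, 10) = 40: x ≡ 27 (mod 40).
  Combine with x ≡ 7 (mod 20): gcd(40, 20) = 20; 7 - 27 = -20, which IS divisible by 20, so compatible.
    Write x = 27 + 40·t and substitute into x ≡ 7 (mod 20): 40·t ≡ 7 − 27 = -20 (mod 20).
    Divide the congruence (and modulus) by g = 20: 2·t ≡ -1 (mod 1).
    Modulo 1 every t works; take t = 0.
    Then x = 27 + 40·0 = 27, valid modulo lcm(40, 20) = 40: x ≡ 27 (mod 40).
Verify: 27 mod 8 = 3, 27 mod 10 = 7, 27 mod 20 = 7.

x ≡ 27 (mod 40).


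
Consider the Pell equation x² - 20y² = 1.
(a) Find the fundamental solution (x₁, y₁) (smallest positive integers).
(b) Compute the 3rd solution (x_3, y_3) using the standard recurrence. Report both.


Step 1: Find the fundamental solution (x₁, y₁) of x² - 20y² = 1.
  Expand √20 as a continued fraction. a₀ = ⌊√20⌋ = 4; iterate m_{k+1} = d_k·a_k − m_k, d_{k+1} = (20 − m_{k+1}²)/d_k, a_{k+1} = ⌊(a₀ + m_{k+1})/d_{k+1}⌋ (starting m₀ = 0, d₀ = 1), with convergents p_k = a_k·p_{k-1} + p_{k-2}, q_k = a_k·q_{k-1} + q_{k-2} (p₋₁ = 1, q₋₁ = 0):
  k = 0: a₀ = 4; p₀/q₀ = 4/1; p₀² − 20·q₀² = 16 − 20 = -4.
  k = 1: m = 4, d = 4, a = ⌊(4 + 4)/4⌋ = 2; p/q = (2·4 + 1)/(2·1 + 0) = 9/2; p² − 20·q² = 81 − 80 = 1.
  The first convergent with p² − 20·q² = 1 gives the fundamental solution (x₁, y₁) = (9, 2).
Step 2: Apply the recurrence (x_{n+1}, y_{n+1}) = (x₁x_n + 20y₁y_n, x₁y_n + y₁x_n) repeatedly.
  From (x_1, y_1) = (9, 2): x_2 = 9·9 + 20·2·2 = 161; y_2 = 9·2 + 2·9 = 36.
  From (x_2, y_2) = (161, 36): x_3 = 9·161 + 20·2·36 = 2889; y_3 = 9·36 + 2·161 = 646.
Step 3: Verify x_3² - 20·y_3² = 8346321 - 8346320 = 1 (should be 1). ✓

(x_1, y_1) = (9, 2); (x_3, y_3) = (2889, 646).
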